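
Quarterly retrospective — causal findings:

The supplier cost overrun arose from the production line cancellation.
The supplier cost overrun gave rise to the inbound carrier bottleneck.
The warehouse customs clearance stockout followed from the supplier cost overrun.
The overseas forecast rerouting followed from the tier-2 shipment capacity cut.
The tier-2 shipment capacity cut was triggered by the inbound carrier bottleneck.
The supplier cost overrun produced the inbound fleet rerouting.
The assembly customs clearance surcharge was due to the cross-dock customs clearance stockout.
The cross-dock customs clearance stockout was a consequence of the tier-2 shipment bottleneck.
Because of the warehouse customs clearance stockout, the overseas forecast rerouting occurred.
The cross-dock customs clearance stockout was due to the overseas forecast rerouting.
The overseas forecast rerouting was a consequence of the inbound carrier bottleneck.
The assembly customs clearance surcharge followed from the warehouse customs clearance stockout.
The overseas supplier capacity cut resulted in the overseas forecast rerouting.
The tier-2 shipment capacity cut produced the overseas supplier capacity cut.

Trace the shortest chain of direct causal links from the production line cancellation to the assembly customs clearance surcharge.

the production line cancellation → the supplier cost overrun → the warehouse customs clearance stockout → the assembly customs clearance surcharge

the production line cancellation → the supplier cost overrun
the supplier cost overrun → the warehouse customs clearance stockout
the warehouse customs clearance stockout → the assembly customs clearance surcharge
Length: 3 steps.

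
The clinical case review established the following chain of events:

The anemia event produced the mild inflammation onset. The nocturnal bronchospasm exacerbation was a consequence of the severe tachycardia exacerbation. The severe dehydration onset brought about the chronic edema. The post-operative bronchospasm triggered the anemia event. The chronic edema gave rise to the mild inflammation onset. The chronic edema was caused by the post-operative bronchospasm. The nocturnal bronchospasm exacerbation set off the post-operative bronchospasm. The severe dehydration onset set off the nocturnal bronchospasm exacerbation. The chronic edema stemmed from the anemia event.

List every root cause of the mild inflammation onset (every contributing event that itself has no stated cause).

the severe dehydration onset, the severe tachycardia exacerbation

Tracing upstream from the mild inflammation onset: the mild inflammation onset ← the chronic edema ← the severe dehydration onset.
A separate upstream branch: the mild inflammation onset ← the anemia event ← the post-operative bronchospasm ← the nocturnal bronchospasm exacerbation ← the severe tachycardia exacerbation.
Each of those chain origins has no stated cause.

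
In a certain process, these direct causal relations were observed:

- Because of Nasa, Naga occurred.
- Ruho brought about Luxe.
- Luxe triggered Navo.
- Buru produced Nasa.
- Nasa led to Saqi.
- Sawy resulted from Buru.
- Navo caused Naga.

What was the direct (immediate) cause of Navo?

Luxe

Upstream contributors include Ruho, but only Luxe feeds directly into Navo.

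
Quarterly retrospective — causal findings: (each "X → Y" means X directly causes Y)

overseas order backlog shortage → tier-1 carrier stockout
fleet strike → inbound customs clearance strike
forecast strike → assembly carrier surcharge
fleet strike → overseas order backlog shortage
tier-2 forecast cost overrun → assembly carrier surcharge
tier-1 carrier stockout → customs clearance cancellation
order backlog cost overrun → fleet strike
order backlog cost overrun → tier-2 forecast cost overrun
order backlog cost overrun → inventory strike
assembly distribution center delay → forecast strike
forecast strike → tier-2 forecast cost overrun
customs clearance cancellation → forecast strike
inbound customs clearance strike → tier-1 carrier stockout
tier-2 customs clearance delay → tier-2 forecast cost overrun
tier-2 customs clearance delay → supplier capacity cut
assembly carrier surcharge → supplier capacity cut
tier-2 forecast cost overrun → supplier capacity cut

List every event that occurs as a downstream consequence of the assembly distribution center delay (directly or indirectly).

Direct effects: the forecast strike.
2 steps out: the tier-2 forecast cost overrun, the assembly carrier surcharge.
3 steps out: the supplier capacity cut.
Not reachable from it: the order backlog cost overrun, the inventory strike, the fleet strike, the inbound customs clearance strike, the overseas order backlog shortage, the tier-1 carrier stockout, the customs clearance cancellation, the tier-2 customs clearance delay.

the assembly carrier surcharge, the forecast strike, the supplier capacity cut, the tier-2 forecast cost overrun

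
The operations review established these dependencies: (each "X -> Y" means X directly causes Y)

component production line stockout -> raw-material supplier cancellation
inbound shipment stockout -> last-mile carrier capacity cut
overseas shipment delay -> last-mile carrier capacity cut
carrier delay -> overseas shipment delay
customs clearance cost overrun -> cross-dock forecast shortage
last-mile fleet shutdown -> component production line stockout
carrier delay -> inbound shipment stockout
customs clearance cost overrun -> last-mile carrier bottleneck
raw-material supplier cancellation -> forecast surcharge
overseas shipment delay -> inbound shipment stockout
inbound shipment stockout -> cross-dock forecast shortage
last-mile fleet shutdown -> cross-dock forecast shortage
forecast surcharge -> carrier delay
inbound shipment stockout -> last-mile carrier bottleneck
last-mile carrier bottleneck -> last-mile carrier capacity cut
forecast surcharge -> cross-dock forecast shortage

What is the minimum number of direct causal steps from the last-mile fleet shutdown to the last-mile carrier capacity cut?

6

Shortest chain: the last-mile fleet shutdown → the component production line stockout → the raw-material supplier cancellation → the forecast surcharge → the carrier delay → the overseas shipment delay → the last-mile carrier capacity cut.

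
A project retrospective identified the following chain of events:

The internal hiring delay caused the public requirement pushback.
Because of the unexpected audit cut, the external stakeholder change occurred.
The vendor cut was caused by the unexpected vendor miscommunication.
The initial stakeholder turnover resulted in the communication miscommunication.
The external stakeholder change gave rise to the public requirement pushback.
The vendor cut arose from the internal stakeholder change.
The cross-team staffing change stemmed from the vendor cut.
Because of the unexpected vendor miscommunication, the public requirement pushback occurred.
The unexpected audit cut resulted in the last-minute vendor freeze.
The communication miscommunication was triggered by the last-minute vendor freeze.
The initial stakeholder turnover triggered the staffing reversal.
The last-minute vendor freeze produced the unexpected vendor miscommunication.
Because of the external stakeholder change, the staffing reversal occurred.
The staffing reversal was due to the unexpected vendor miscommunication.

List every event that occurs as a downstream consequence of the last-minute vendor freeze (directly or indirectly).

the communication miscommunication, the cross-team staffing change, the public requirement pushback, the staffing reversal, the unexpected vendor miscommunication, the vendor cut

Direct effects: the unexpected vendor miscommunication, the communication miscommunication.
2 steps out: the vendor cut, the public requirement pushback, the staffing reversal.
3 steps out: the cross-team staffing change.
Not reachable from it: the internal stakeholder change, the unexpected audit cut, the internal hiring delay, the initial stakeholder turnover, the external stakeholder change.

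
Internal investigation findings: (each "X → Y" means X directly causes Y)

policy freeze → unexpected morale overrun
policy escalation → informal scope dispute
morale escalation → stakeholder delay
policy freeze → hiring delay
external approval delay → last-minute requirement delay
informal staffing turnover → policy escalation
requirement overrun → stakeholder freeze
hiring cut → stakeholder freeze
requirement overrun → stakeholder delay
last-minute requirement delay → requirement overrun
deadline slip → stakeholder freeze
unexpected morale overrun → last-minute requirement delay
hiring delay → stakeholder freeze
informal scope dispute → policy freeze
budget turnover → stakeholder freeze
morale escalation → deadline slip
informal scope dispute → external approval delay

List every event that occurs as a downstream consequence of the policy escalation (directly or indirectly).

the external approval delay, the hiring delay, the informal scope dispute, the last-minute requirement delay, the policy freeze, the requirement overrun, the stakeholder delay, the stakeholder freeze, the unexpected morale overrun

Direct effects: the informal scope dispute.
2 steps out: the policy freeze, the external approval delay.
3 steps out: the unexpected morale overrun, the last-minute requirement delay, the hiring delay.
4 steps out: the requirement overrun, the stakeholder freeze.
5 steps out: the stakeholder delay.
Not reachable from it: the informal staffing turnover, the morale escalation, the hiring cut, the deadline slip, the budget turnover.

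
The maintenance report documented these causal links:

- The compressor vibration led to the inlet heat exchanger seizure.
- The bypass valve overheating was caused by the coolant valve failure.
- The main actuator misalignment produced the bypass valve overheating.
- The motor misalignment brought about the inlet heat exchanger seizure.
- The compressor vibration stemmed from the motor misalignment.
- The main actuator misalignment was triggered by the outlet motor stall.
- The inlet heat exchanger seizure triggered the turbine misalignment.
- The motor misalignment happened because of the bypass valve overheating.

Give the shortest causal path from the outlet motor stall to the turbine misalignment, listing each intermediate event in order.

the outlet motor stall → the main actuator misalignment
the main actuator misalignment → the bypass valve overheating
the bypass valve overheating → the motor misalignment
the motor misalignment → the inlet heat exchanger seizure
the inlet heat exchanger seizure → the turbine misalignment
Length: 5 steps.

the outlet motor stall → the main actuator misalignment → the bypass valve overheating → the motor misalignment → the inlet heat exchanger seizure → the turbine misalignment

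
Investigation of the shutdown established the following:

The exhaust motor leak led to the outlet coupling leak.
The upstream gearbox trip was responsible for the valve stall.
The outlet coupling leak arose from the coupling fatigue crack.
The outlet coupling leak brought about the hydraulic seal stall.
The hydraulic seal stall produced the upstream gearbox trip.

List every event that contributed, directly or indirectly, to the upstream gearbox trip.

the coupling fatigue crack, the exhaust motor leak, the hydraulic seal stall, the outlet coupling leak

Immediate cause of the upstream gearbox trip: the hydraulic seal stall.
Further upstream: the exhaust motor leak, the outlet coupling leak, the coupling fatigue crack.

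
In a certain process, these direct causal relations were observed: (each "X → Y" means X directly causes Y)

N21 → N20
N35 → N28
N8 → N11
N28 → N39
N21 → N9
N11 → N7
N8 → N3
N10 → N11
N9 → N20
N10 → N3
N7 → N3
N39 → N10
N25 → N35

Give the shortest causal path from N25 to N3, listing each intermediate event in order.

N25 → N35
N35 → N28
N28 → N39
N39 → N10
N10 → N3
Length: 5 steps.

N25 → N35 → N28 → N39 → N10 → N3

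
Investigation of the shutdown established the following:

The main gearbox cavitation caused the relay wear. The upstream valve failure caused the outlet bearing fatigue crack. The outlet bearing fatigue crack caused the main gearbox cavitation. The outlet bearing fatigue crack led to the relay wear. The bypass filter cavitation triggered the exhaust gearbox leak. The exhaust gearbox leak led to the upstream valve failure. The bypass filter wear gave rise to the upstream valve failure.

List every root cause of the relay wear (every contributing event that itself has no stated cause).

the bypass filter cavitation, the bypass filter wear

Tracing upstream from the relay wear: the relay wear ← the outlet bearing fatigue crack ← the upstream valve failure ← the exhaust gearbox leak ← the bypass filter cavitation.
A separate upstream branch: the relay wear ← the outlet bearing fatigue crack ← the upstream valve failure ← the bypass filter wear.
Each of those chain origins has no stated cause.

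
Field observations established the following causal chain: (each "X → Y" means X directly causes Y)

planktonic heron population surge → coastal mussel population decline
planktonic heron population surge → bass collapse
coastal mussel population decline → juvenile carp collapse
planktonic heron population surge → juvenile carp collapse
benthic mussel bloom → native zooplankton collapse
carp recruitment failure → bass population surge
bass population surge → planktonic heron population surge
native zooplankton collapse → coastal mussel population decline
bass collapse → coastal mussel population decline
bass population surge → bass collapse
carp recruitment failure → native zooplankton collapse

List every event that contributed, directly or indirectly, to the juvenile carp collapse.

the bass collapse, the bass population surge, the benthic mussel bloom, the carp recruitment failure, the coastal mussel population decline, the native zooplankton collapse, the planktonic heron population surge

Immediate causes of the juvenile carp collapse: the planktonic heron population surge, the coastal mussel population decline.
Further upstream: the carp recruitment failure, the native zooplankton collapse, the bass population surge, the bass collapse, the benthic mussel bloom.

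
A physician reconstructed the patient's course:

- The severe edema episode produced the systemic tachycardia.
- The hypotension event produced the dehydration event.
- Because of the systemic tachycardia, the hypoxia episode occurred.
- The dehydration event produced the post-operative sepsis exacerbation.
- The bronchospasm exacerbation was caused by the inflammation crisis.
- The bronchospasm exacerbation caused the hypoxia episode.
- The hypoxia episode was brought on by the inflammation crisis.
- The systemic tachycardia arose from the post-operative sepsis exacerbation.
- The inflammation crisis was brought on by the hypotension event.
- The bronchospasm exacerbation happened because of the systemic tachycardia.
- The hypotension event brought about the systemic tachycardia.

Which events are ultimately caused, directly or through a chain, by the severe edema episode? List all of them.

the bronchospasm exacerbation, the hypoxia episode, the systemic tachycardia

Direct effects: the systemic tachycardia.
2 steps out: the bronchospasm exacerbation, the hypoxia episode.
Not reachable from it: the hypotension event, the dehydration event, the post-operative sepsis exacerbation, the inflammation crisis.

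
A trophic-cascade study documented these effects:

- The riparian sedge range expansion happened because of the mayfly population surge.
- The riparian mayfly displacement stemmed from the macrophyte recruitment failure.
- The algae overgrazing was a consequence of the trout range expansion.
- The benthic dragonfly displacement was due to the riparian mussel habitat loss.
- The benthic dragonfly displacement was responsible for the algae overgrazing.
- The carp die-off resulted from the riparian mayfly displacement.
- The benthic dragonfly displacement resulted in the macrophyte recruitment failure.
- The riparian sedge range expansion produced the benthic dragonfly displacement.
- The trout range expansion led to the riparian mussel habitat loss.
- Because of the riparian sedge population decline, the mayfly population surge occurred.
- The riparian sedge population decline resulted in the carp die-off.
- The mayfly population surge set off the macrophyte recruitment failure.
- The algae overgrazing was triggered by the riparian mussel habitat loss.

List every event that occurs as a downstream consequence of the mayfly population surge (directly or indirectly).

the algae overgrazing, the benthic dragonfly displacement, the carp die-off, the macrophyte recruitment failure, the riparian mayfly displacement, the riparian sedge range expansion

Direct effects: the riparian sedge range expansion, the macrophyte recruitment failure.
2 steps out: the benthic dragonfly displacement, the riparian mayfly displacement.
3 steps out: the algae overgrazing, the carp die-off.
Not reachable from it: the riparian sedge population decline, the trout range expansion, the riparian mussel habitat loss.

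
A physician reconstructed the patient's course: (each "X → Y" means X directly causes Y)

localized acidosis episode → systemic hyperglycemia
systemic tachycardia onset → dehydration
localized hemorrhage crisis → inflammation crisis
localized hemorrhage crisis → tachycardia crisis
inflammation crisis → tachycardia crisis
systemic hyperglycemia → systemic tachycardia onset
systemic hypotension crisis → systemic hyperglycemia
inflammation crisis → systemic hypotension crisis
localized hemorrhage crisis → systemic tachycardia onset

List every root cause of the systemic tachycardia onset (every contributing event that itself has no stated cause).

Tracing upstream from the systemic tachycardia onset: the systemic tachycardia onset ← the localized hemorrhage crisis.
A separate upstream branch: the systemic tachycardia onset ← the systemic hyperglycemia ← the localized acidosis episode.
Each of those chain origins has no stated cause.

the localized acidosis episode, the localized hemorrhage crisis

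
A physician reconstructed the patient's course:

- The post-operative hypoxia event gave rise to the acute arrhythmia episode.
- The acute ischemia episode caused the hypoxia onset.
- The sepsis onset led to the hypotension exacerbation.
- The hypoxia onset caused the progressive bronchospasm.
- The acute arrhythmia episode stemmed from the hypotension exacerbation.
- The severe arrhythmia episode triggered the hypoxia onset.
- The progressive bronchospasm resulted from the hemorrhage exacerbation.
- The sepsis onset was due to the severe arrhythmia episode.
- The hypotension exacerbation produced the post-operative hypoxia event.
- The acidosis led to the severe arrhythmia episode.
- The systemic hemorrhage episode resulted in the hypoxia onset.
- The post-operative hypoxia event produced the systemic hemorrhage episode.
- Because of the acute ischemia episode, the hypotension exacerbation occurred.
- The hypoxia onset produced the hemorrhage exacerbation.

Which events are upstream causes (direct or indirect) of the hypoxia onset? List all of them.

Immediate causes of the hypoxia onset: the acute ischemia episode, the severe arrhythmia episode, the systemic hemorrhage episode.
Further upstream: the acidosis, the sepsis onset, the hypotension exacerbation, the post-operative hypoxia event.

the acidosis, the acute ischemia episode, the hypotension exacerbation, the post-operative hypoxia event, the sepsis onset, the severe arrhythmia episode, the systemic hemorrhage episode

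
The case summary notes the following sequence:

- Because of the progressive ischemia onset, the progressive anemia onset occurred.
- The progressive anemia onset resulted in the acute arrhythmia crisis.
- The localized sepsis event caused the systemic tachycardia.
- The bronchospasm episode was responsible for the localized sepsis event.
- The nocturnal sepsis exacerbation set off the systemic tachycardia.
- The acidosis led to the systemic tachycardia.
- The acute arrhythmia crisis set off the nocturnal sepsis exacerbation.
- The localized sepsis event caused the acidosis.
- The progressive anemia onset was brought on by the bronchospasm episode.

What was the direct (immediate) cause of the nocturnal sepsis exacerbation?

Upstream contributors include the bronchospasm episode, the progressive anemia onset, the progressive ischemia onset, but only the acute arrhythmia crisis feeds directly into the nocturnal sepsis exacerbation.

the acute arrhythmia crisis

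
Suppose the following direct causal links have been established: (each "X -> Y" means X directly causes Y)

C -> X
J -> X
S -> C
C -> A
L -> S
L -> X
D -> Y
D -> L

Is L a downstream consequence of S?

No

S leads to C, X, A; L is not among them.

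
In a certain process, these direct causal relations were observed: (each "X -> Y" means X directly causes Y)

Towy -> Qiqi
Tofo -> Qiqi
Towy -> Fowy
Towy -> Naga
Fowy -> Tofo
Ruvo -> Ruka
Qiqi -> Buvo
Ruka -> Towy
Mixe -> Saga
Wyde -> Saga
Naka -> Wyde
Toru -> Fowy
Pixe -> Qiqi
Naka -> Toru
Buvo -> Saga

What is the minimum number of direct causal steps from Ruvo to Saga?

5

Shortest chain: Ruvo → Ruka → Towy → Qiqi → Buvo → Saga.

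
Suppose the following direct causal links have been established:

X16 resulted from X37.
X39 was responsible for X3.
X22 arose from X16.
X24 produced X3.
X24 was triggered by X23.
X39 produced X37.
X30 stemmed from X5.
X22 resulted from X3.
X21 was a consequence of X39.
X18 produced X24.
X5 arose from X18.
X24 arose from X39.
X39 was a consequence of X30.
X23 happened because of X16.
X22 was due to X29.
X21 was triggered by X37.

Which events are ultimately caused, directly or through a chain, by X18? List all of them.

X16, X21, X22, X23, X24, X3, X30, X37, X39, X5

Direct effects: X5, X24.
2 steps out: X30, X3.
3 steps out: X39, X22.
4 steps out: X37, X21.
5 steps out: X16.
6 steps out: X23.
Not reachable from it: X29.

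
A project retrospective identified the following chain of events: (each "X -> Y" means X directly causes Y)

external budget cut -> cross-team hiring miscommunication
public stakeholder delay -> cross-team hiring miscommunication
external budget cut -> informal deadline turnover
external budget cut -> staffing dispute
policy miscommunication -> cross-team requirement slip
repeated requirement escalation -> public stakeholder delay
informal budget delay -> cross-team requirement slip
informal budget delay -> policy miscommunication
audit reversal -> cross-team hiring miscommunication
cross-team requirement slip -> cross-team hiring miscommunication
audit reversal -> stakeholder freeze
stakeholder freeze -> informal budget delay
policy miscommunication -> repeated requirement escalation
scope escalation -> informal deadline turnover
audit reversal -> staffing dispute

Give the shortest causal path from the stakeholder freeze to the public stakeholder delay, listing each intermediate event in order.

the stakeholder freeze → the informal budget delay → the policy miscommunication → the repeated requirement escalation → the public stakeholder delay

the stakeholder freeze → the informal budget delay
the informal budget delay → the policy miscommunication
the policy miscommunication → the repeated requirement escalation
the repeated requirement escalation → the public stakeholder delay
Length: 4 steps.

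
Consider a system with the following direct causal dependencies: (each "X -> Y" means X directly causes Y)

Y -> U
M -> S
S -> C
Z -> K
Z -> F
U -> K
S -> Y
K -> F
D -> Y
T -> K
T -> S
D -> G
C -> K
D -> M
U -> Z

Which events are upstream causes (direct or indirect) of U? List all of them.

Immediate cause of U: Y.
Further upstream: D, T, M, S.

D, M, S, T, Y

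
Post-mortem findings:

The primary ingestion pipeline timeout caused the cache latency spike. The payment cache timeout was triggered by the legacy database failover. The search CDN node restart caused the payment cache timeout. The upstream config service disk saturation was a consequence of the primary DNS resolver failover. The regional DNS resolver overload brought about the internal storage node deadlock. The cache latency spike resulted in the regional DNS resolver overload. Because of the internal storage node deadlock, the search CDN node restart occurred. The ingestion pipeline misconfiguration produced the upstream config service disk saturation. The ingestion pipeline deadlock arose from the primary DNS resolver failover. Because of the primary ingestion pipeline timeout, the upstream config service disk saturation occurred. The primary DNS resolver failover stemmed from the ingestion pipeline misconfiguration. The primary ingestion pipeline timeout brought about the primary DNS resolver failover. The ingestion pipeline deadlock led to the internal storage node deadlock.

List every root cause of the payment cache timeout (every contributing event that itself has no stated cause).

Tracing upstream from the payment cache timeout: the payment cache timeout ← the search CDN node restart ← the internal storage node deadlock ← the ingestion pipeline deadlock ← the primary DNS resolver failover ← the ingestion pipeline misconfiguration.
A separate upstream branch: the payment cache timeout ← the search CDN node restart ← the internal storage node deadlock ← the ingestion pipeline deadlock ← the primary DNS resolver failover ← the primary ingestion pipeline timeout.
A separate upstream branch: the payment cache timeout ← the legacy database failover.
Each of those chain origins has no stated cause.

the ingestion pipeline misconfiguration, the legacy database failover, the primary ingestion pipeline timeout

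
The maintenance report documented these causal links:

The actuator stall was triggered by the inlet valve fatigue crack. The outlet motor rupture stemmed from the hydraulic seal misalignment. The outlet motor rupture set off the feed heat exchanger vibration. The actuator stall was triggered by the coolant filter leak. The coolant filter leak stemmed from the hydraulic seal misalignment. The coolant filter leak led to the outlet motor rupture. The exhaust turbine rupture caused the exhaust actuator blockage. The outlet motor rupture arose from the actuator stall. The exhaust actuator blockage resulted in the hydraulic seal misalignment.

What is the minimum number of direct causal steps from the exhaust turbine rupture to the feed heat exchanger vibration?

Shortest chain: the exhaust turbine rupture → the exhaust actuator blockage → the hydraulic seal misalignment → the outlet motor rupture → the feed heat exchanger vibration.

4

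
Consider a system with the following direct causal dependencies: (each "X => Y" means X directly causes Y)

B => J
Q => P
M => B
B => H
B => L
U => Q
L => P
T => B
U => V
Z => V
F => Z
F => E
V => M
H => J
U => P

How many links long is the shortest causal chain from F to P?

6

Shortest chain: F → Z → V → M → B → L → P.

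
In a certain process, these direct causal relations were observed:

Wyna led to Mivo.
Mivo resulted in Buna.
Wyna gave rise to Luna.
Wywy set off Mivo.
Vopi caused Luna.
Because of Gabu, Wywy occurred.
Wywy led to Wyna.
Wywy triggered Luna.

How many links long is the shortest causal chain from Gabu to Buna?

3

Shortest chain: Gabu → Wywy → Mivo → Buna.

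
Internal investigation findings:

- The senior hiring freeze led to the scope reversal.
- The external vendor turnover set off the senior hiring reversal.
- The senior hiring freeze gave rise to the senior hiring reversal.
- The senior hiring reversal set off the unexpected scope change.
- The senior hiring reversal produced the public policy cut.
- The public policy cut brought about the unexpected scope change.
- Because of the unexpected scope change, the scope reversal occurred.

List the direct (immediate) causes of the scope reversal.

Upstream contributors include the senior hiring reversal, the public policy cut, the external vendor turnover, but only the senior hiring freeze, the unexpected scope change feed directly into the scope reversal.

the senior hiring freeze, the unexpected scope change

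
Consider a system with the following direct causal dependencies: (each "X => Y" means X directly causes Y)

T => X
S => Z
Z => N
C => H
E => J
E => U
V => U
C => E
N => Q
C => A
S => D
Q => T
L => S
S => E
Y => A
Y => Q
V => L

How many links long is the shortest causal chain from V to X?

Shortest chain: V → L → S → Z → N → Q → T → X.

7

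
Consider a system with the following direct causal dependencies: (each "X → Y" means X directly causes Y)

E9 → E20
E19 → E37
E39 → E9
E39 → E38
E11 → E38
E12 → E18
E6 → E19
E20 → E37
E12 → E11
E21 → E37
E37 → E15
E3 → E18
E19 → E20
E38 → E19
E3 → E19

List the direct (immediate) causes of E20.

Upstream contributors include E39, E12, E3, E11, E6, E38, but only E19, E9 feed directly into E20.

E19, E9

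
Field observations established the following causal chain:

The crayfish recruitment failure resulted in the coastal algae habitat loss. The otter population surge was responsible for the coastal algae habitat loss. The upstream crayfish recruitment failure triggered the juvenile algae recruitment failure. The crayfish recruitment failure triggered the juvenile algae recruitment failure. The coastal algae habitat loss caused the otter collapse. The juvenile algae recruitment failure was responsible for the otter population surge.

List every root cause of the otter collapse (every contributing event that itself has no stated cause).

Tracing upstream from the otter collapse: the otter collapse ← the coastal algae habitat loss ← the crayfish recruitment failure.
A separate upstream branch: the otter collapse ← the coastal algae habitat loss ← the otter population surge ← the juvenile algae recruitment failure ← the upstream crayfish recruitment failure.
Each of those chain origins has no stated cause.

the crayfish recruitment failure, the upstream crayfish recruitment failure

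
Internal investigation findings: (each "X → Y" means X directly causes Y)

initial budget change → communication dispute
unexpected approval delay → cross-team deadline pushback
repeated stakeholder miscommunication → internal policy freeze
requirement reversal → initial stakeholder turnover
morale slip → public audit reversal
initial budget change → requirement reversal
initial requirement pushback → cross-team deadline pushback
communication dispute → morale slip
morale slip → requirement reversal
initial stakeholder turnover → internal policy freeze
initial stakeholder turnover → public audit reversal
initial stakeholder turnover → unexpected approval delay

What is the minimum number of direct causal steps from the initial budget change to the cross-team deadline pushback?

Shortest chain: the initial budget change → the requirement reversal → the initial stakeholder turnover → the unexpected approval delay → the cross-team deadline pushback.

4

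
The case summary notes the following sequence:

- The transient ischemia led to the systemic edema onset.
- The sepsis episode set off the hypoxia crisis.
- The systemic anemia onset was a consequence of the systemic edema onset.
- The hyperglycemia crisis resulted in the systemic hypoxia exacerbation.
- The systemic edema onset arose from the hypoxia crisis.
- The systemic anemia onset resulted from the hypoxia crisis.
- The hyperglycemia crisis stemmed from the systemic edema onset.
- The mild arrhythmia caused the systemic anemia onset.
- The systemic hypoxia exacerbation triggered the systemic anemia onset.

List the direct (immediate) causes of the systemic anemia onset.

Upstream contributors include the sepsis episode, the transient ischemia, the hyperglycemia crisis, but only the hypoxia crisis, the mild arrhythmia, the systemic edema onset, the systemic hypoxia exacerbation feed directly into the systemic anemia onset.

the hypoxia crisis, the mild arrhythmia, the systemic edema onset, the systemic hypoxia exacerbation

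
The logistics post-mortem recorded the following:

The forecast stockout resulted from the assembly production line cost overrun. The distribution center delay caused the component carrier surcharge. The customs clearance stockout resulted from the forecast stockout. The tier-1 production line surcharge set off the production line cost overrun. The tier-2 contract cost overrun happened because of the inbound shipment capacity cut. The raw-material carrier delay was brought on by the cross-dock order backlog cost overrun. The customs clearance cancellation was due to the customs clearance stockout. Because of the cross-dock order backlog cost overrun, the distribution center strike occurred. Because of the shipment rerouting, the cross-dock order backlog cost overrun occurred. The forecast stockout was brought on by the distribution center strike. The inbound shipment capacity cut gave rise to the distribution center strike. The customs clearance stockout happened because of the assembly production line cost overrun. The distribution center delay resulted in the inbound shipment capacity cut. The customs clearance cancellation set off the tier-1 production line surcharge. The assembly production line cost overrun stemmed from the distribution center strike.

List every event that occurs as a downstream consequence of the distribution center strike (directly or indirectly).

the assembly production line cost overrun, the customs clearance cancellation, the customs clearance stockout, the forecast stockout, the production line cost overrun, the tier-1 production line surcharge

Direct effects: the assembly production line cost overrun, the forecast stockout.
2 steps out: the customs clearance stockout.
3 steps out: the customs clearance cancellation.
4 steps out: the tier-1 production line surcharge.
5 steps out: the production line cost overrun.
Not reachable from it: the distribution center delay, the component carrier surcharge, the shipment rerouting, the cross-dock order backlog cost overrun, the inbound shipment capacity cut, the raw-material carrier delay, the tier-2 contract cost overrun.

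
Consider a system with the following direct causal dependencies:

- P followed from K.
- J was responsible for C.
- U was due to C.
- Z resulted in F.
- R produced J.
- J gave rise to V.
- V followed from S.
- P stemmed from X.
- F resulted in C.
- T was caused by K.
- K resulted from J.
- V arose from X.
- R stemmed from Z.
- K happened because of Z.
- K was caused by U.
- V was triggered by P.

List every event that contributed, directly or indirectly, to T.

C, F, J, K, R, U, Z

Immediate cause of T: K.
Further upstream: Z, F, R, J, C, U.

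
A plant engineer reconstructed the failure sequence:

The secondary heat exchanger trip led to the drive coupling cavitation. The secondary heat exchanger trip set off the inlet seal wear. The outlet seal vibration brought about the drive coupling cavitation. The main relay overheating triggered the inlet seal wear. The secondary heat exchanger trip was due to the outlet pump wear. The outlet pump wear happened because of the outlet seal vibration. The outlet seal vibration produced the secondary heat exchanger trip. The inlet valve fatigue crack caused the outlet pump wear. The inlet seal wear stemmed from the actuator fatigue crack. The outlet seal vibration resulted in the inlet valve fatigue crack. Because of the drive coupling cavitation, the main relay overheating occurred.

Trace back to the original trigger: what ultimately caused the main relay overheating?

the outlet seal vibration

Tracing upstream from the main relay overheating: the main relay overheating ← the drive coupling cavitation ← the outlet seal vibration.
The outlet seal vibration has no stated cause, so it is the root.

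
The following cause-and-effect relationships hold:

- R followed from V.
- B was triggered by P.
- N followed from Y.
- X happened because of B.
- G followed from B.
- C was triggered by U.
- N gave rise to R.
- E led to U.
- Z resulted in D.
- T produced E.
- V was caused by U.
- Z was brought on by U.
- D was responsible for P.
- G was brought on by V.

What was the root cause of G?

T

Tracing upstream from G: G ← V ← U ← E ← T.
T has no stated cause, so it is the root.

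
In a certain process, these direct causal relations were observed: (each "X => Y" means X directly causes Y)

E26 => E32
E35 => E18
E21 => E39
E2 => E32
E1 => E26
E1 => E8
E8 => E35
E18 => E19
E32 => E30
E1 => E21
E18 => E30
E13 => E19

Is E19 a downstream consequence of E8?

There is a causal chain: E8 → E35 → E18 → E19.

Yes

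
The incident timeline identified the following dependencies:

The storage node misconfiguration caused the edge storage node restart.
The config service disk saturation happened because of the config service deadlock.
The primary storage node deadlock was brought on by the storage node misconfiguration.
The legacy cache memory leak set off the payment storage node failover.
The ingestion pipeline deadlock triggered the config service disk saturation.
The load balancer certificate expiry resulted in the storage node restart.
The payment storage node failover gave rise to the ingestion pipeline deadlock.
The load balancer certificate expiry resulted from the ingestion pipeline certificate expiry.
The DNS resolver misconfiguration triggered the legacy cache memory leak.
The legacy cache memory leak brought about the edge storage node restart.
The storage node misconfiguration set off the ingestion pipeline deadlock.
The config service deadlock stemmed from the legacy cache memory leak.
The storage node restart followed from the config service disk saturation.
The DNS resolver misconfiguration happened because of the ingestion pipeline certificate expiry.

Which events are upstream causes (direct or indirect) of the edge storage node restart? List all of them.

the DNS resolver misconfiguration, the ingestion pipeline certificate expiry, the legacy cache memory leak, the storage node misconfiguration

Immediate causes of the edge storage node restart: the storage node misconfiguration, the legacy cache memory leak.
Further upstream: the ingestion pipeline certificate expiry, the DNS resolver misconfiguration.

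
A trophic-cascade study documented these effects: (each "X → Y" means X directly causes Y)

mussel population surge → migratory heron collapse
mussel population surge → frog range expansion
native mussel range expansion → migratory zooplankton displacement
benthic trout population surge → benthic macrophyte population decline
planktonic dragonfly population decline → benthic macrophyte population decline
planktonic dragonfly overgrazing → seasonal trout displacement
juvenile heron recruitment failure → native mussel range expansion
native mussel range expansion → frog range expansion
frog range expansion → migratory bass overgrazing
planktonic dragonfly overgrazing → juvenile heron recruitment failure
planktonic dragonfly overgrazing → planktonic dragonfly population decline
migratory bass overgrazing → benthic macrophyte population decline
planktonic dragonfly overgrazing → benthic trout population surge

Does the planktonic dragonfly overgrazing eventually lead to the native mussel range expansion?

Yes

There is a causal chain: the planktonic dragonfly overgrazing → the juvenile heron recruitment failure → the native mussel range expansion.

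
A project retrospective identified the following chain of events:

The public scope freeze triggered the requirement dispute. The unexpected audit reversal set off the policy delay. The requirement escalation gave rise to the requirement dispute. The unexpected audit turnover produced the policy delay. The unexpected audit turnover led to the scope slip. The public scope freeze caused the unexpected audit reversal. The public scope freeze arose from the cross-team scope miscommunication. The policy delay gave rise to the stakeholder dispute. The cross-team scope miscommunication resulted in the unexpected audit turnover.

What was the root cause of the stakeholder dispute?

Tracing upstream from the stakeholder dispute: the stakeholder dispute ← the policy delay ← the unexpected audit turnover ← the cross-team scope miscommunication.
The cross-team scope miscommunication has no stated cause, so it is the root.

the cross-team scope miscommunication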